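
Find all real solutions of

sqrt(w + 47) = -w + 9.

Square both sides: w + 47 = (-w + 9)^2.
Expand and rearrange: w^2 - 19w + 34 = 0.
Solving gives w = 17 or w = 2.
Check each candidate in the original equation:
  w = 17: sqrt(64) = 8, while -w + 9 = -8 — extraneous.
  w = 2: sqrt(49) = 7, while -w + 9 = 7 — valid.

w = 2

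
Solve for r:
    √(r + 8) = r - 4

Square both sides: r + 8 = (r - 4)².
Expand and rearrange: r² - 9r + 8 = 0.
Solving gives r = 8 or r = 1.
Check each candidate in the original equation:
  r = 8: √(16) = 4, while r - 4 = 4 — valid.
  r = 1: √(9) = 3, while r - 4 = -3 — extraneous.

r = 8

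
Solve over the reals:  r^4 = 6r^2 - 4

r = -2.2882 or r = -0.874 or r = 0.874 or r = 2.2882

Let u = r^2. The equation becomes u^2 - 6u + 4 = 0.
By the quadratic formula, u = sqrt(5) + 3 or u = 3 - sqrt(5).
r^2 = sqrt(5) + 3 gives r = +/-sqrt(sqrt(5) + 3) ~= +/-2.2882.
r^2 = 3 - sqrt(5) gives r = +/-sqrt(3 - sqrt(5)) ~= +/-0.874.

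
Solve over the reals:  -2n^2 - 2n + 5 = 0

Discriminant: (-2)^2 - 4*(-2)*5 = 44.
Quadratic formula: n = (2 +/- sqrt(44)) / (-4).
So n = -sqrt(11)/2 - 1/2 ~= -2.1583 or n = -1/2 + sqrt(11)/2 ~= 1.1583.

n = -2.1583 or n = 1.1583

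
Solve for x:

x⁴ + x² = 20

Let u = x². The equation becomes u² + u - 20 = 0.
Factor: (u + 5)(u - 4) = 0, so u = -5 or u = 4.
x² = -5 < 0 has no real solution.
x² = 4 gives x = ±2.

x = -2 or x = 2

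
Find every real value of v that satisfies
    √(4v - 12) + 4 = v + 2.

v = 4

Isolate the radical: √(4v - 12) = v - 2.
Square both sides: 4v - 12 = (v - 2)².
Expand and rearrange: v² - 8v + 16 = 0.
This gives the repeated root v = 4.
Check in the original equation:
  v = 4: √(4) = 2, while v - 2 = 2 — valid.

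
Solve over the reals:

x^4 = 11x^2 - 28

Let u = x^2. The equation becomes u^2 - 11u + 28 = 0.
Factor: (u - 4)(u - 7) = 0, so u = 4 or u = 7.
x^2 = 4 gives x = +/-2.
x^2 = 7 gives x = +/-sqrt(7) ~= +/-2.6458.

x = -2.6458 or x = -2 or x = 2 or x = 2.6458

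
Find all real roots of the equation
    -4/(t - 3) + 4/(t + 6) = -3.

t = -7.1789 or t = 4.1789

Multiply both sides by (t - 3)(t + 6):
-4(t + 6) + 4(t - 3) = -3(t - 3)(t + 6).
Expand and collect terms: -3t² - 9t + 90 = 0.
By the quadratic formula, t = (9 ± √1161) / -6, so t ≈ -7.1789 or t ≈ 4.1789.
Neither value makes a denominator zero (t ≠ 3, t ≠ -6), so both are valid.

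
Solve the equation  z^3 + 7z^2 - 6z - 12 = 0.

Possible rational roots are divisors of -12. Testing z = -1 gives 0, so (z + 1) is a factor.
Divide: z^3 + 7z^2 - 6z - 12 = (z + 1)(z^2 + 6z - 12).
Apply the quadratic formula to z^2 + 6z - 12 = 0: z = (-6 +/- sqrt(84))/2, i.e. z ~= 1.5826 or z ~= -7.5826.

z = -7.5826 or z = -1 or z = 1.5826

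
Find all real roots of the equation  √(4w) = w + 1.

Square both sides: 4w = (w + 1)².
Expand and rearrange: w² - 2w + 1 = 0.
This gives the repeated root w = 1.
Check in the original equation:
  w = 1: √(4) = 2, while w + 1 = 2 — valid.

w = 1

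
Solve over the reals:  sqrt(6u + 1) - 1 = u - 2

u = 8

Isolate the radical: sqrt(6u + 1) = u - 1.
Square both sides: 6u + 1 = (u - 1)^2.
Expand and rearrange: u^2 - 8u = 0.
Solving gives u = 8 or u = 0.
Check each candidate in the original equation:
  u = 8: sqrt(49) = 7, while u - 1 = 7 — valid.
  u = 0: sqrt(1) = 1, while u - 1 = -1 — extraneous.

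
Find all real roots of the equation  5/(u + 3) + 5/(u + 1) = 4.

u = -2.3508 or u = 0.8508

Multiply both sides by (u + 3)(u + 1):
5(u + 1) + 5(u + 3) = 4(u + 3)(u + 1).
Expand and collect terms: 4u^2 + 6u - 8 = 0.
By the quadratic formula, u = (-6 +/- sqrt(164)) / 8, so u ~= 0.8508 or u ~= -2.3508.
Neither value makes a denominator zero (u != -3, u != -1), so both are valid.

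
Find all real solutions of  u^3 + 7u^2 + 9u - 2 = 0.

Possible rational roots are divisors of -2. Testing u = -2 gives 0, so (u + 2) is a factor.
Divide: u^3 + 7u^2 + 9u - 2 = (u + 2)(u^2 + 5u - 1).
Apply the quadratic formula to u^2 + 5u - 1 = 0: u = (-5 +/- sqrt(29))/2, i.e. u ~= 0.1926 or u ~= -5.1926.

u = -5.1926 or u = -2 or u = 0.1926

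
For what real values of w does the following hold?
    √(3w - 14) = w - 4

Square both sides: 3w - 14 = (w - 4)².
Expand and rearrange: w² - 11w + 30 = 0.
Solving gives w = 6 or w = 5.
Check each candidate in the original equation:
  w = 6: √(4) = 2, while w - 4 = 2 — valid.
  w = 5: √(1) = 1, while w - 4 = 1 — valid.

w = 5 or w = 6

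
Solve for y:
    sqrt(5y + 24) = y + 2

y = 5

Square both sides: 5y + 24 = (y + 2)^2.
Expand and rearrange: y^2 - y - 20 = 0.
Solving gives y = 5 or y = -4.
Check each candidate in the original equation:
  y = 5: sqrt(49) = 7, while y + 2 = 7 — valid.
  y = -4: sqrt(4) = 2, while y + 2 = -2 — extraneous.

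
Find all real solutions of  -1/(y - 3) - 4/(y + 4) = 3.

y = -5.3885 or y = 2.7218

Multiply both sides by (y - 3)(y + 4):
-(y + 4) - 4(y - 3) = 3(y - 3)(y + 4).
Expand and collect terms: 3y² + 8y - 44 = 0.
By the quadratic formula, y = (-8 ± √592) / 6, so y ≈ 2.7218 or y ≈ -5.3885.
Neither value makes a denominator zero (y ≠ 3, y ≠ -4), so both are valid.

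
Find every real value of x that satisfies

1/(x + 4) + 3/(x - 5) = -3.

x = -4.3731 or x = 4.0398

Multiply both sides by (x + 4)(x - 5):
(x - 5) + 3(x + 4) = -3(x + 4)(x - 5).
Expand and collect terms: -3x² - x + 53 = 0.
By the quadratic formula, x = (1 ± √637) / -6, so x ≈ -4.3731 or x ≈ 4.0398.
Neither value makes a denominator zero (x ≠ -4, x ≠ 5), so both are valid.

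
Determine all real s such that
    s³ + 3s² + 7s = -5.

s = -1

Rearrange: s³ + 3s² + 7s + 5 = 0.
Possible rational roots are divisors of 5. Testing s = -1 gives 0, so (s + 1) is a factor.
Divide: s³ + 3s² + 7s + 5 = (s + 1)(s² + 2s + 5).
The quadratic s² + 2s + 5 has discriminant -16 < 0, so no further real roots.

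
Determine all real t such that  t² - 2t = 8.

Bring every term to one side: t² - 2t - 8 = 0.
Factor: (t + 2)(t - 4) = 0.
So t = -2 or t = 4.

t = -2 or t = 4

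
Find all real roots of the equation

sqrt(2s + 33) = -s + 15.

s = 8

Square both sides: 2s + 33 = (-s + 15)^2.
Expand and rearrange: s^2 - 32s + 192 = 0.
Solving gives s = 24 or s = 8.
Check each candidate in the original equation:
  s = 24: sqrt(81) = 9, while -s + 15 = -9 — extraneous.
  s = 8: sqrt(49) = 7, while -s + 15 = 7 — valid.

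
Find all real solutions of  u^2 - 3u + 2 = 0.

Factor: (u - 2)(u - 1) = 0.
So u = 2 or u = 1.

u = 1 or u = 2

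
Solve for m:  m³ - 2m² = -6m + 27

m = 3

Rearrange: m³ - 2m² + 6m - 27 = 0.
Possible rational roots are divisors of -27. Testing m = 3 gives 0, so (m - 3) is a factor.
Divide: m³ - 2m² + 6m - 27 = (m - 3)(m² + m + 9).
The quadratic m² + m + 9 has discriminant -35 < 0, so no further real roots.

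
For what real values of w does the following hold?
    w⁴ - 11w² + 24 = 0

Let u = w². The equation becomes u² - 11u + 24 = 0.
Factor: (u - 8)(u - 3) = 0, so u = 8 or u = 3.
w² = 8 gives w = ±2·√(2) ≈ ±2.8284.
w² = 3 gives w = ±√(3) ≈ ±1.7321.

w = -2.8284 or w = -1.7321 or w = 1.7321 or w = 2.8284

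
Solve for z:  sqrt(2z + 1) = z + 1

Square both sides: 2z + 1 = (z + 1)^2.
Expand and rearrange: z^2 = 0.
This gives the repeated root z = 0.
Check in the original equation:
  z = 0: sqrt(1) = 1, while z + 1 = 1 — valid.

z = 0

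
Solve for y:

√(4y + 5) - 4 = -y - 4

Isolate the radical: √(4y + 5) = -y.
Square both sides: 4y + 5 = (-y)².
Expand and rearrange: y² - 4y - 5 = 0.
Solving gives y = 5 or y = -1.
Check each candidate in the original equation:
  y = 5: √(25) = 5, while -y = -5 — extraneous.
  y = -1: √(1) = 1, while -y = 1 — valid.

y = -1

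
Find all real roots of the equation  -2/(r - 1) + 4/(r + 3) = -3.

r = -4.1813 or r = 1.5147

Multiply both sides by (r - 1)(r + 3):
-2(r + 3) + 4(r - 1) = -3(r - 1)(r + 3).
Expand and collect terms: -3r^2 - 8r + 19 = 0.
By the quadratic formula, r = (8 +/- sqrt(292)) / -6, so r ~= -4.1813 or r ~= 1.5147.
Neither value makes a denominator zero (r != 1, r != -3), so both are valid.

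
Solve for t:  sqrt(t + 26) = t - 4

Square both sides: t + 26 = (t - 4)^2.
Expand and rearrange: t^2 - 9t - 10 = 0.
Solving gives t = 10 or t = -1.
Check each candidate in the original equation:
  t = 10: sqrt(36) = 6, while t - 4 = 6 — valid.
  t = -1: sqrt(25) = 5, while t - 4 = -5 — extraneous.

t = 10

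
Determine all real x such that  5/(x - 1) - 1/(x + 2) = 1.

Multiply both sides by (x - 1)(x + 2):
5(x + 2) - (x - 1) = (x - 1)(x + 2).
Expand and collect terms: x^2 - 3x - 13 = 0.
By the quadratic formula, x = (3 +/- sqrt(61)) / 2, so x ~= 5.4051 or x ~= -2.4051.
Neither value makes a denominator zero (x != 1, x != -2), so both are valid.

x = -2.4051 or x = 5.4051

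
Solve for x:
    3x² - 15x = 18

Bring every term to one side: 3x² - 15x - 18 = 0.
Factor: 3(x - 6)(x + 1) = 0.
So x = 6 or x = -1.

x = -1 or x = 6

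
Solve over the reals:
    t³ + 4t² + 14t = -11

t = -1

Rearrange: t³ + 4t² + 14t + 11 = 0.
Possible rational roots are divisors of 11. Testing t = -1 gives 0, so (t + 1) is a factor.
Divide: t³ + 4t² + 14t + 11 = (t + 1)(t² + 3t + 11).
The quadratic t² + 3t + 11 has discriminant -35 < 0, so no further real roots.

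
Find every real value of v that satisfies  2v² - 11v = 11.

v = -0.8642 or v = 6.3642

Rearrange to standard form: 2v² - 11v - 11 = 0.
Discriminant: (-11)² − 4·2·(-11) = 209.
Quadratic formula: v = (11 ± √209) / 4.
So v = 11/4 + √(209)/4 ≈ 6.3642 or v = 11/4 - √(209)/4 ≈ -0.8642.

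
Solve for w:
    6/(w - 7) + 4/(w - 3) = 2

w = 4 or w = 11

Multiply both sides by (w - 7)(w - 3):
6(w - 3) + 4(w - 7) = 2(w - 7)(w - 3).
Expand and collect terms: 2w² - 30w + 88 = 0.
Factor or apply the quadratic formula: w = 11 or w = 4.
Neither value makes a denominator zero (w ≠ 7, w ≠ 3), so both are valid.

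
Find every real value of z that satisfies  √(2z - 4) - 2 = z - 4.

z = 2 or z = 4

Isolate the radical: √(2z - 4) = z - 2.
Square both sides: 2z - 4 = (z - 2)².
Expand and rearrange: z² - 6z + 8 = 0.
Solving gives z = 4 or z = 2.
Check each candidate in the original equation:
  z = 4: √(4) = 2, while z - 2 = 2 — valid.
  z = 2: √(0) = 0, while z - 2 = 0 — valid.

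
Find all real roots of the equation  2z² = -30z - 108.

Bring every term to one side: 2z² + 30z + 108 = 0.
Factor: 2(z + 9)(z + 6) = 0.
So z = -9 or z = -6.

z = -9 or z = -6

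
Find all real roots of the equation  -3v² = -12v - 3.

Rearrange to standard form: -3v² + 12v + 3 = 0.
Discriminant: (12)² − 4·(-3)·3 = 180.
Quadratic formula: v = (-12 ± √180) / (-6).
So v = 2 - √(5) ≈ -0.2361 or v = 2 + √(5) ≈ 4.2361.

v = -0.2361 or v = 4.2361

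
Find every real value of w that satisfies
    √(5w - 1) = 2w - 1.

Square both sides: 5w - 1 = (2w - 1)².
Expand and rearrange: 4w² - 9w + 2 = 0.
Solving gives w = 2 or w = 0.25.
Check each candidate in the original equation:
  w = 2: √(9) = 3, while 2w - 1 = 3 — valid.
  w = 0.25: √(0.25) = 0.5, while 2w - 1 = -0.5 — extraneous.

w = 2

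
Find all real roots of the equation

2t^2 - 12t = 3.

Rearrange to standard form: 2t^2 - 12t - 3 = 0.
Discriminant: (-12)^2 - 4*2*(-3) = 168.
Quadratic formula: t = (12 +/- sqrt(168)) / 4.
So t = 3 + sqrt(42)/2 ~= 6.2404 or t = 3 - sqrt(42)/2 ~= -0.2404.

t = -0.2404 or t = 6.2404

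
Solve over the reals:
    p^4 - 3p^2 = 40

Let u = p^2. The equation becomes u^2 - 3u - 40 = 0.
Factor: (u - 8)(u + 5) = 0, so u = 8 or u = -5.
p^2 = 8 gives p = +/-2*sqrt(2) ~= +/-2.8284.
p^2 = -5 < 0 has no real solution.

p = -2.8284 or p = 2.8284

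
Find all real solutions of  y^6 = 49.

Let u = y^3. The equation becomes u^2 - 49 = 0.
Factor: (u - 7)(u + 7) = 0, so u = 7 or u = -7.
y^3 = 7 gives y = (7)^(1/3) ~= 1.9129.
y^3 = -7 gives y = -(7)^(1/3) ~= -1.9129.

y = -1.9129 or y = 1.9129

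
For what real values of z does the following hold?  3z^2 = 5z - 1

z = 0.2324 or z = 1.4343

Rearrange to standard form: 3z^2 - 5z + 1 = 0.
Discriminant: (-5)^2 - 4*3*1 = 13.
Quadratic formula: z = (5 +/- sqrt(13)) / 6.
So z = sqrt(13)/6 + 5/6 ~= 1.4343 or z = 5/6 - sqrt(13)/6 ~= 0.2324.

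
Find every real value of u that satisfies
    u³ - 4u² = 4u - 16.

u = -2 or u = 2 or u = 4

Rearrange: u³ - 4u² - 4u + 16 = 0.
Possible rational roots are divisors of 16. Testing u = -2 gives 0, so (u + 2) is a factor.
Divide: u³ - 4u² - 4u + 16 = (u + 2)(u² - 6u + 8).
Factor the quadratic: u = 4 or u = 2.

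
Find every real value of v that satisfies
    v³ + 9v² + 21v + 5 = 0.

Possible rational roots are divisors of 5. Testing v = -5 gives 0, so (v + 5) is a factor.
Divide: v³ + 9v² + 21v + 5 = (v + 5)(v² + 4v + 1).
Apply the quadratic formula to v² + 4v + 1 = 0: v = (-4 ± √12)/2, i.e. v ≈ -0.2679 or v ≈ -3.7321.

v = -5 or v = -3.7321 or v = -0.2679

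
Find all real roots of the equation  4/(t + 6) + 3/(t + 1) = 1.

Multiply both sides by (t + 6)(t + 1):
4(t + 1) + 3(t + 6) = (t + 6)(t + 1).
Expand and collect terms: t^2 - 16 = 0.
Factor or apply the quadratic formula: t = 4 or t = -4.
Neither value makes a denominator zero (t != -6, t != -1), so both are valid.

t = -4 or t = 4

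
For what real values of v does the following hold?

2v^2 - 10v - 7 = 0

Discriminant: (-10)^2 - 4*2*(-7) = 156.
Quadratic formula: v = (10 +/- sqrt(156)) / 4.
So v = 5/2 + sqrt(39)/2 ~= 5.6225 or v = 5/2 - sqrt(39)/2 ~= -0.6225.

v = -0.6225 or v = 5.6225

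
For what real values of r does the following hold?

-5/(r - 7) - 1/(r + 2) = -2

r = -1.6125 or r = 9.6125

Multiply both sides by (r - 7)(r + 2):
-5(r + 2) - (r - 7) = -2(r - 7)(r + 2).
Expand and collect terms: -2r² + 16r + 31 = 0.
By the quadratic formula, r = (-16 ± √504) / -4, so r ≈ -1.6125 or r ≈ 9.6125.
Neither value makes a denominator zero (r ≠ 7, r ≠ -2), so both are valid.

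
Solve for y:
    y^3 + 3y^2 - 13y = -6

y = -5.5414 or y = 0.5414 or y = 2

Rearrange: y^3 + 3y^2 - 13y + 6 = 0.
Possible rational roots are divisors of 6. Testing y = 2 gives 0, so (y - 2) is a factor.
Divide: y^3 + 3y^2 - 13y + 6 = (y - 2)(y^2 + 5y - 3).
Apply the quadratic formula to y^2 + 5y - 3 = 0: y = (-5 +/- sqrt(37))/2, i.e. y ~= 0.5414 or y ~= -5.5414.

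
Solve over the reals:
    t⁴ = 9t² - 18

Let u = t². The equation becomes u² - 9u + 18 = 0.
Factor: (u - 6)(u - 3) = 0, so u = 6 or u = 3.
t² = 6 gives t = ±√(6) ≈ ±2.4495.
t² = 3 gives t = ±√(3) ≈ ±1.7321.

t = -2.4495 or t = -1.7321 or t = 1.7321 or t = 2.4495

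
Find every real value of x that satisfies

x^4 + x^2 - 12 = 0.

Let u = x^2. The equation becomes u^2 + u - 12 = 0.
Factor: (u - 3)(u + 4) = 0, so u = 3 or u = -4.
x^2 = 3 gives x = +/-sqrt(3) ~= +/-1.7321.
x^2 = -4 < 0 has no real solution.

x = -1.7321 or x = 1.7321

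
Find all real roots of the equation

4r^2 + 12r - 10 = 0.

Discriminant: (12)^2 - 4*4*(-10) = 304.
Quadratic formula: r = (-12 +/- sqrt(304)) / 8.
So r = -3/2 + sqrt(19)/2 ~= 0.6794 or r = -sqrt(19)/2 - 3/2 ~= -3.6794.

r = -3.6794 or r = 0.6794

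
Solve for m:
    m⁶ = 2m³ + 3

Let u = m³. The equation becomes u² - 2u - 3 = 0.
Factor: (u + 1)(u - 3) = 0, so u = -1 or u = 3.
m³ = -1 gives m = -1.
m³ = 3 gives m = ∛(3) ≈ 1.4422.

m = -1 or m = 1.4422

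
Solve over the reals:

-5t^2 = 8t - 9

Rearrange to standard form: -5t^2 - 8t + 9 = 0.
Discriminant: (-8)^2 - 4*(-5)*9 = 244.
Quadratic formula: t = (8 +/- sqrt(244)) / (-10).
So t = -sqrt(61)/5 - 4/5 ~= -2.362 or t = -4/5 + sqrt(61)/5 ~= 0.762.

t = -2.362 or t = 0.762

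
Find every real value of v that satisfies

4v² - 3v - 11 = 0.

Discriminant: (-3)² − 4·4·(-11) = 185.
Quadratic formula: v = (3 ± √185) / 8.
So v = 3/8 + √(185)/8 ≈ 2.0752 or v = 3/8 - √(185)/8 ≈ -1.3252.

v = -1.3252 or v = 2.0752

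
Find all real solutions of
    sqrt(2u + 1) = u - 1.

Square both sides: 2u + 1 = (u - 1)^2.
Expand and rearrange: u^2 - 4u = 0.
Solving gives u = 4 or u = 0.
Check each candidate in the original equation:
  u = 4: sqrt(9) = 3, while u - 1 = 3 — valid.
  u = 0: sqrt(1) = 1, while u - 1 = -1 — extraneous.

u = 4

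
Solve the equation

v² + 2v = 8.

v = -4 or v = 2

Bring every term to one side: v² + 2v - 8 = 0.
Factor: (v - 2)(v + 4) = 0.
So v = 2 or v = -4.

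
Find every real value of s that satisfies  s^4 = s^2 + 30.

Let u = s^2. The equation becomes u^2 - u - 30 = 0.
Factor: (u - 6)(u + 5) = 0, so u = 6 or u = -5.
s^2 = 6 gives s = +/-sqrt(6) ~= +/-2.4495.
s^2 = -5 < 0 has no real solution.

s = -2.4495 or s = 2.4495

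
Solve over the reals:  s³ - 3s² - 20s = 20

Rearrange: s³ - 3s² - 20s - 20 = 0.
Possible rational roots are divisors of -20. Testing s = -2 gives 0, so (s + 2) is a factor.
Divide: s³ - 3s² - 20s - 20 = (s + 2)(s² - 5s - 10).
Apply the quadratic formula to s² - 5s - 10 = 0: s = (5 ± √65)/2, i.e. s ≈ 6.5311 or s ≈ -1.5311.

s = -2 or s = -1.5311 or s = 6.5311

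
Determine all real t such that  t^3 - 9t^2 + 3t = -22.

Rearrange: t^3 - 9t^2 + 3t + 22 = 0.
Possible rational roots are divisors of 22. Testing t = 2 gives 0, so (t - 2) is a factor.
Divide: t^3 - 9t^2 + 3t + 22 = (t - 2)(t^2 - 7t - 11).
Apply the quadratic formula to t^2 - 7t - 11 = 0: t = (7 +/- sqrt(93))/2, i.e. t ~= 8.3218 or t ~= -1.3218.

t = -1.3218 or t = 2 or t = 8.3218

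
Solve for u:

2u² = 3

Rearrange to standard form: 2u² - 3 = 0.
Discriminant: (0)² − 4·2·(-3) = 24.
Quadratic formula: u = (0 ± √24) / 4.
So u = √(6)/2 ≈ 1.2247 or u = -√(6)/2 ≈ -1.2247.

u = -1.2247 or u = 1.2247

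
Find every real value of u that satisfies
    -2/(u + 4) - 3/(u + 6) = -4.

u = -5.443 or u = -3.307

Multiply both sides by (u + 4)(u + 6):
-2(u + 6) - 3(u + 4) = -4(u + 4)(u + 6).
Expand and collect terms: -4u^2 - 35u - 72 = 0.
By the quadratic formula, u = (35 +/- sqrt(73)) / -8, so u ~= -5.443 or u ~= -3.307.
Neither value makes a denominator zero (u != -4, u != -6), so both are valid.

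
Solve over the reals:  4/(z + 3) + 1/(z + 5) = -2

Multiply both sides by (z + 3)(z + 5):
4(z + 5) + (z + 3) = -2(z + 3)(z + 5).
Expand and collect terms: -2z^2 - 21z - 53 = 0.
By the quadratic formula, z = (21 +/- sqrt(17)) / -4, so z ~= -6.2808 or z ~= -4.2192.
Neither value makes a denominator zero (z != -3, z != -5), so both are valid.

z = -6.2808 or z = -4.2192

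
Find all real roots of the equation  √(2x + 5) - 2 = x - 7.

x = 10

Isolate the radical: √(2x + 5) = x - 5.
Square both sides: 2x + 5 = (x - 5)².
Expand and rearrange: x² - 12x + 20 = 0.
Solving gives x = 10 or x = 2.
Check each candidate in the original equation:
  x = 10: √(25) = 5, while x - 5 = 5 — valid.
  x = 2: √(9) = 3, while x - 5 = -3 — extraneous.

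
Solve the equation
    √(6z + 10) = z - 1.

Square both sides: 6z + 10 = (z - 1)².
Expand and rearrange: z² - 8z - 9 = 0.
Solving gives z = 9 or z = -1.
Check each candidate in the original equation:
  z = 9: √(64) = 8, while z - 1 = 8 — valid.
  z = -1: √(4) = 2, while z - 1 = -2 — extraneous.

z = 9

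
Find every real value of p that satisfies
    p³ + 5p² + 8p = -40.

Rearrange: p³ + 5p² + 8p + 40 = 0.
Possible rational roots are divisors of 40. Testing p = -5 gives 0, so (p + 5) is a factor.
Divide: p³ + 5p² + 8p + 40 = (p + 5)(p² + 8).
The quadratic p² + 8 has discriminant -32 < 0, so no further real roots.

p = -5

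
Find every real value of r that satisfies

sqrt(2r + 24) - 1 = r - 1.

Isolate the radical: sqrt(2r + 24) = r.
Square both sides: 2r + 24 = (r)^2.
Expand and rearrange: r^2 - 2r - 24 = 0.
Solving gives r = 6 or r = -4.
Check each candidate in the original equation:
  r = 6: sqrt(36) = 6, while r = 6 — valid.
  r = -4: sqrt(16) = 4, while r = -4 — extraneous.

r = 6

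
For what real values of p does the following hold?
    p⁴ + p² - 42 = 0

Let u = p². The equation becomes u² + u - 42 = 0.
Factor: (u + 7)(u - 6) = 0, so u = -7 or u = 6.
p² = -7 < 0 has no real solution.
p² = 6 gives p = ±√(6) ≈ ±2.4495.

p = -2.4495 or p = 2.4495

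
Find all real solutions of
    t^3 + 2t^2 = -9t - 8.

Rearrange: t^3 + 2t^2 + 9t + 8 = 0.
Possible rational roots are divisors of 8. Testing t = -1 gives 0, so (t + 1) is a factor.
Divide: t^3 + 2t^2 + 9t + 8 = (t + 1)(t^2 + t + 8).
The quadratic t^2 + t + 8 has discriminant -31 < 0, so no further real roots.

t = -1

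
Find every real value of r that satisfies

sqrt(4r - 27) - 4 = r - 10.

r = 7 or r = 9

Isolate the radical: sqrt(4r - 27) = r - 6.
Square both sides: 4r - 27 = (r - 6)^2.
Expand and rearrange: r^2 - 16r + 63 = 0.
Solving gives r = 9 or r = 7.
Check each candidate in the original equation:
  r = 9: sqrt(9) = 3, while r - 6 = 3 — valid.
  r = 7: sqrt(1) = 1, while r - 6 = 1 — valid.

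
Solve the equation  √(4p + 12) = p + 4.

Square both sides: 4p + 12 = (p + 4)².
Expand and rearrange: p² + 4p + 4 = 0.
This gives the repeated root p = -2.
Check in the original equation:
  p = -2: √(4) = 2, while p + 4 = 2 — valid.

p = -2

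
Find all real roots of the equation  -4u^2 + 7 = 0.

Discriminant: (0)^2 - 4*(-4)*7 = 112.
Quadratic formula: u = (0 +/- sqrt(112)) / (-8).
So u = -sqrt(7)/2 ~= -1.3229 or u = sqrt(7)/2 ~= 1.3229.

u = -1.3229 or u = 1.3229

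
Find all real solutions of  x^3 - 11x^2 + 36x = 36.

Rearrange: x^3 - 11x^2 + 36x - 36 = 0.
Possible rational roots are divisors of -36. Testing x = 3 gives 0, so (x - 3) is a factor.
Divide: x^3 - 11x^2 + 36x - 36 = (x - 3)(x^2 - 8x + 12).
Factor the quadratic: x = 6 or x = 2.

x = 2 or x = 3 or x = 6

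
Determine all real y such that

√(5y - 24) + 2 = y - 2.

y = 5 or y = 8

Isolate the radical: √(5y - 24) = y - 4.
Square both sides: 5y - 24 = (y - 4)².
Expand and rearrange: y² - 13y + 40 = 0.
Solving gives y = 8 or y = 5.
Check each candidate in the original equation:
  y = 8: √(16) = 4, while y - 4 = 4 — valid.
  y = 5: √(1) = 1, while y - 4 = 1 — valid.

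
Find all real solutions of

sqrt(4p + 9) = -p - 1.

Square both sides: 4p + 9 = (-p - 1)^2.
Expand and rearrange: p^2 - 2p - 8 = 0.
Solving gives p = 4 or p = -2.
Check each candidate in the original equation:
  p = 4: sqrt(25) = 5, while -p - 1 = -5 — extraneous.
  p = -2: sqrt(1) = 1, while -p - 1 = 1 — valid.

p = -2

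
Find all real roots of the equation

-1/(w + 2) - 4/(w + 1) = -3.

w = -1.8685 or w = 0.5352

Multiply both sides by (w + 2)(w + 1):
-(w + 1) - 4(w + 2) = -3(w + 2)(w + 1).
Expand and collect terms: -3w^2 - 4w + 3 = 0.
By the quadratic formula, w = (4 +/- sqrt(52)) / -6, so w ~= -1.8685 or w ~= 0.5352.
Neither value makes a denominator zero (w != -2, w != -1), so both are valid.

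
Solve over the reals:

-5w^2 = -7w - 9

w = -0.8133 or w = 2.2133

Rearrange to standard form: -5w^2 + 7w + 9 = 0.
Discriminant: (7)^2 - 4*(-5)*9 = 229.
Quadratic formula: w = (-7 +/- sqrt(229)) / (-10).
So w = 7/10 - sqrt(229)/10 ~= -0.8133 or w = 7/10 + sqrt(229)/10 ~= 2.2133.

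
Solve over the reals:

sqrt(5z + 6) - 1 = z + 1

z = -1 or z = 2

Isolate the radical: sqrt(5z + 6) = z + 2.
Square both sides: 5z + 6 = (z + 2)^2.
Expand and rearrange: z^2 - z - 2 = 0.
Solving gives z = 2 or z = -1.
Check each candidate in the original equation:
  z = 2: sqrt(16) = 4, while z + 2 = 4 — valid.
  z = -1: sqrt(1) = 1, while z + 2 = 1 — valid.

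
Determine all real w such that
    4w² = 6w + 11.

w = -1.07 or w = 2.57

Rearrange to standard form: 4w² - 6w - 11 = 0.
Discriminant: (-6)² − 4·4·(-11) = 212.
Quadratic formula: w = (6 ± √212) / 8.
So w = 3/4 + √(53)/4 ≈ 2.57 or w = 3/4 - √(53)/4 ≈ -1.07.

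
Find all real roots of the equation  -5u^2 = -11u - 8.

Rearrange to standard form: -5u^2 + 11u + 8 = 0.
Discriminant: (11)^2 - 4*(-5)*8 = 281.
Quadratic formula: u = (-11 +/- sqrt(281)) / (-10).
So u = 11/10 - sqrt(281)/10 ~= -0.5763 or u = 11/10 + sqrt(281)/10 ~= 2.7763.

u = -0.5763 or u = 2.7763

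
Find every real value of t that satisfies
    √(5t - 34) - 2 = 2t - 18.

Isolate the radical: √(5t - 34) = 2t - 16.
Square both sides: 5t - 34 = (2t - 16)².
Expand and rearrange: 4t² - 69t + 290 = 0.
Solving gives t = 10 or t = 7.25.
Check each candidate in the original equation:
  t = 10: √(16) = 4, while 2t - 16 = 4 — valid.
  t = 7.25: √(2.25) = 1.5, while 2t - 16 = -1.5 — extraneous.

t = 10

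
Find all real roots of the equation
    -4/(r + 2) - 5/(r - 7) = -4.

r = -1.1332 or r = 8.3832

Multiply both sides by (r + 2)(r - 7):
-4(r - 7) - 5(r + 2) = -4(r + 2)(r - 7).
Expand and collect terms: -4r² + 29r + 38 = 0.
By the quadratic formula, r = (-29 ± √1449) / -8, so r ≈ -1.1332 or r ≈ 8.3832.
Neither value makes a denominator zero (r ≠ -2, r ≠ 7), so both are valid.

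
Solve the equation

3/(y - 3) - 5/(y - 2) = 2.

y = 0.4189 or y = 3.5811

Multiply both sides by (y - 3)(y - 2):
3(y - 2) - 5(y - 3) = 2(y - 3)(y - 2).
Expand and collect terms: 2y² - 8y + 3 = 0.
By the quadratic formula, y = (8 ± √40) / 4, so y ≈ 3.5811 or y ≈ 0.4189.
Neither value makes a denominator zero (y ≠ 3, y ≠ 2), so both are valid.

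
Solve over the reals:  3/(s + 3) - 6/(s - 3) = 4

s = -1.9212 or s = 1.1712

Multiply both sides by (s + 3)(s - 3):
3(s - 3) - 6(s + 3) = 4(s + 3)(s - 3).
Expand and collect terms: 4s^2 + 3s - 9 = 0.
By the quadratic formula, s = (-3 +/- sqrt(153)) / 8, so s ~= 1.1712 or s ~= -1.9212.
Neither value makes a denominator zero (s != -3, s != 3), so both are valid.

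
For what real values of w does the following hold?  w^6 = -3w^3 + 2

Let u = w^3. The equation becomes u^2 + 3u - 2 = 0.
By the quadratic formula, u = -3/2 + sqrt(17)/2 or u = -sqrt(17)/2 - 3/2.
w^3 = -3/2 + sqrt(17)/2 gives w = (-3/2 + sqrt(17)/2)^(1/3) ~= 0.825.
w^3 = -sqrt(17)/2 - 3/2 gives w = -(3/2 + sqrt(17)/2)^(1/3) ~= -1.5271.

w = -1.5271 or w = 0.825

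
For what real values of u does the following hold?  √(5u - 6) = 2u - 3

u = 3

Square both sides: 5u - 6 = (2u - 3)².
Expand and rearrange: 4u² - 17u + 15 = 0.
Solving gives u = 3 or u = 1.25.
Check each candidate in the original equation:
  u = 3: √(9) = 3, while 2u - 3 = 3 — valid.
  u = 1.25: √(0.25) = 0.5, while 2u - 3 = -0.5 — extraneous.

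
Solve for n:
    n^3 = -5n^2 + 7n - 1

Rearrange: n^3 + 5n^2 - 7n + 1 = 0.
Possible rational roots are divisors of 1. Testing n = 1 gives 0, so (n - 1) is a factor.
Divide: n^3 + 5n^2 - 7n + 1 = (n - 1)(n^2 + 6n - 1).
Apply the quadratic formula to n^2 + 6n - 1 = 0: n = (-6 +/- sqrt(40))/2, i.e. n ~= 0.1623 or n ~= -6.1623.

n = -6.1623 or n = 0.1623 or n = 1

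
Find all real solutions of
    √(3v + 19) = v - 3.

Square both sides: 3v + 19 = (v - 3)².
Expand and rearrange: v² - 9v - 10 = 0.
Solving gives v = 10 or v = -1.
Check each candidate in the original equation:
  v = 10: √(49) = 7, while v - 3 = 7 — valid.
  v = -1: √(16) = 4, while v - 3 = -4 — extraneous.

v = 10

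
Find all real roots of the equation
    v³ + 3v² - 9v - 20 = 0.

v = -4 or v = -1.7913 or v = 2.7913

Possible rational roots are divisors of -20. Testing v = -4 gives 0, so (v + 4) is a factor.
Divide: v³ + 3v² - 9v - 20 = (v + 4)(v² - v - 5).
Apply the quadratic formula to v² - v - 5 = 0: v = (1 ± √21)/2, i.e. v ≈ 2.7913 or v ≈ -1.7913.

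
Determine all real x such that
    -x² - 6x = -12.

Rearrange to standard form: -x² - 6x + 12 = 0.
Discriminant: (-6)² − 4·(-1)·12 = 84.
Quadratic formula: x = (6 ± √84) / (-2).
So x = -√(21) - 3 ≈ -7.5826 or x = -3 + √(21) ≈ 1.5826.

x = -7.5826 or x = 1.5826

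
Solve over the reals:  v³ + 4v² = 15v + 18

v = -6 or v = -1 or v = 3

Rearrange: v³ + 4v² - 15v - 18 = 0.
Possible rational roots are divisors of -18. Testing v = 3 gives 0, so (v - 3) is a factor.
Divide: v³ + 4v² - 15v - 18 = (v - 3)(v² + 7v + 6).
Factor the quadratic: v = -1 or v = -6.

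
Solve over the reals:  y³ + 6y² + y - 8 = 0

Possible rational roots are divisors of -8. Testing y = 1 gives 0, so (y - 1) is a factor.
Divide: y³ + 6y² + y - 8 = (y - 1)(y² + 7y + 8).
Apply the quadratic formula to y² + 7y + 8 = 0: y = (-7 ± √17)/2, i.e. y ≈ -1.4384 or y ≈ -5.5616.

y = -5.5616 or y = -1.4384 or y = 1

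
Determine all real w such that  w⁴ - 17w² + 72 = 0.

w = -3 or w = -2.8284 or w = 2.8284 or w = 3

Let u = w². The equation becomes u² - 17u + 72 = 0.
Factor: (u - 9)(u - 8) = 0, so u = 9 or u = 8.
w² = 9 gives w = ±3.
w² = 8 gives w = ±2·√(2) ≈ ±2.8284.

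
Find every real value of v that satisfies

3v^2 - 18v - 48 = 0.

Factor: 3(v - 8)(v + 2) = 0.
So v = 8 or v = -2.

v = -2 or v = 8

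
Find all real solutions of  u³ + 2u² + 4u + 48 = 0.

u = -4

Possible rational roots are divisors of 48. Testing u = -4 gives 0, so (u + 4) is a factor.
Divide: u³ + 2u² + 4u + 48 = (u + 4)(u² - 2u + 12).
The quadratic u² - 2u + 12 has discriminant -44 < 0, so no further real roots.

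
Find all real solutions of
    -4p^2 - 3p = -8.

p = -1.8381 or p = 1.0881

Rearrange to standard form: -4p^2 - 3p + 8 = 0.
Discriminant: (-3)^2 - 4*(-4)*8 = 137.
Quadratic formula: p = (3 +/- sqrt(137)) / (-8).
So p = -sqrt(137)/8 - 3/8 ~= -1.8381 or p = -3/8 + sqrt(137)/8 ~= 1.0881.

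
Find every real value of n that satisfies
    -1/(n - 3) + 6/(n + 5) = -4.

n = -6.4614 or n = 3.2114

Multiply both sides by (n - 3)(n + 5):
-(n + 5) + 6(n - 3) = -4(n - 3)(n + 5).
Expand and collect terms: -4n² - 13n + 83 = 0.
By the quadratic formula, n = (13 ± √1497) / -8, so n ≈ -6.4614 or n ≈ 3.2114.
Neither value makes a denominator zero (n ≠ 3, n ≠ -5), so both are valid.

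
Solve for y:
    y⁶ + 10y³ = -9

y = -2.0801 or y = -1

Let u = y³. The equation becomes u² + 10u + 9 = 0.
Factor: (u + 9)(u + 1) = 0, so u = -9 or u = -1.
y³ = -9 gives y = -∛(9) ≈ -2.0801.
y³ = -1 gives y = -1.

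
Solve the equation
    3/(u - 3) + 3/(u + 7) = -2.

Multiply both sides by (u - 3)(u + 7):
3(u + 7) + 3(u - 3) = -2(u - 3)(u + 7).
Expand and collect terms: -2u^2 - 14u + 30 = 0.
By the quadratic formula, u = (14 +/- sqrt(436)) / -4, so u ~= -8.7202 or u ~= 1.7202.
Neither value makes a denominator zero (u != 3, u != -7), so both are valid.

u = -8.7202 or u = 1.7202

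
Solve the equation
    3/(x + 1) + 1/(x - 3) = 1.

x = 1 or x = 5

Multiply both sides by (x + 1)(x - 3):
3(x - 3) + (x + 1) = (x + 1)(x - 3).
Expand and collect terms: x² - 6x + 5 = 0.
Factor or apply the quadratic formula: x = 5 or x = 1.
Neither value makes a denominator zero (x ≠ -1, x ≠ 3), so both are valid.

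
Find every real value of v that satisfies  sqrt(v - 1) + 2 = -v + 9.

Isolate the radical: sqrt(v - 1) = -v + 7.
Square both sides: v - 1 = (-v + 7)^2.
Expand and rearrange: v^2 - 15v + 50 = 0.
Solving gives v = 10 or v = 5.
Check each candidate in the original equation:
  v = 10: sqrt(9) = 3, while -v + 7 = -3 — extraneous.
  v = 5: sqrt(4) = 2, while -v + 7 = 2 — valid.

v = 5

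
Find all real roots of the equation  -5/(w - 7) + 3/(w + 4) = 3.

w = -2.795 or w = 5.1283

Multiply both sides by (w - 7)(w + 4):
-5(w + 4) + 3(w - 7) = 3(w - 7)(w + 4).
Expand and collect terms: 3w² - 7w - 43 = 0.
By the quadratic formula, w = (7 ± √565) / 6, so w ≈ 5.1283 or w ≈ -2.795.
Neither value makes a denominator zero (w ≠ 7, w ≠ -4), so both are valid.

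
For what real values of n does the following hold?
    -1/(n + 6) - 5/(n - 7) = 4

n = -6.276 or n = 5.776

Multiply both sides by (n + 6)(n - 7):
-(n - 7) - 5(n + 6) = 4(n + 6)(n - 7).
Expand and collect terms: 4n^2 + 2n - 145 = 0.
By the quadratic formula, n = (-2 +/- sqrt(2324)) / 8, so n ~= 5.776 or n ~= -6.276.
Neither value makes a denominator zero (n != -6, n != 7), so both are valid.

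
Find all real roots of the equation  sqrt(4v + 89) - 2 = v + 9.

Isolate the radical: sqrt(4v + 89) = v + 11.
Square both sides: 4v + 89 = (v + 11)^2.
Expand and rearrange: v^2 + 18v + 32 = 0.
Solving gives v = -2 or v = -16.
Check each candidate in the original equation:
  v = -2: sqrt(81) = 9, while v + 11 = 9 — valid.
  v = -16: sqrt(25) = 5, while v + 11 = -5 — extraneous.

v = -2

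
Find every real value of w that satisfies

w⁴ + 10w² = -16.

No real solutions.

Let u = w². The equation becomes u² + 10u + 16 = 0.
Factor: (u + 8)(u + 2) = 0, so u = -8 or u = -2.
w² = -8 < 0 has no real solution.
w² = -2 < 0 has no real solution.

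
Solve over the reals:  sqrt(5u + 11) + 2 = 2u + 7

Isolate the radical: sqrt(5u + 11) = 2u + 5.
Square both sides: 5u + 11 = (2u + 5)^2.
Expand and rearrange: 4u^2 + 15u + 14 = 0.
Solving gives u = -1.75 or u = -2.
Check each candidate in the original equation:
  u = -1.75: sqrt(2.25) = 1.5, while 2u + 5 = 1.5 — valid.
  u = -2: sqrt(1) = 1, while 2u + 5 = 1 — valid.

u = -2 or u = -1.75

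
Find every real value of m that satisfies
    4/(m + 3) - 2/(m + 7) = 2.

m = -7.7016 or m = -1.2984

Multiply both sides by (m + 3)(m + 7):
4(m + 7) - 2(m + 3) = 2(m + 3)(m + 7).
Expand and collect terms: 2m^2 + 18m + 20 = 0.
By the quadratic formula, m = (-18 +/- sqrt(164)) / 4, so m ~= -1.2984 or m ~= -7.7016.
Neither value makes a denominator zero (m != -3, m != -7), so both are valid.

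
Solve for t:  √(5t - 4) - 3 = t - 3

t = 1 or t = 4

Isolate the radical: √(5t - 4) = t.
Square both sides: 5t - 4 = (t)².
Expand and rearrange: t² - 5t + 4 = 0.
Solving gives t = 4 or t = 1.
Check each candidate in the original equation:
  t = 4: √(16) = 4, while t = 4 — valid.
  t = 1: √(1) = 1, while t = 1 — valid.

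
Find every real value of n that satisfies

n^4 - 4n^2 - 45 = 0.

n = -3 or n = 3

Let u = n^2. The equation becomes u^2 - 4u - 45 = 0.
Factor: (u + 5)(u - 9) = 0, so u = -5 or u = 9.
n^2 = -5 < 0 has no real solution.
n^2 = 9 gives n = +/-3.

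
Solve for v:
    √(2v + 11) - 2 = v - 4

Isolate the radical: √(2v + 11) = v - 2.
Square both sides: 2v + 11 = (v - 2)².
Expand and rearrange: v² - 6v - 7 = 0.
Solving gives v = 7 or v = -1.
Check each candidate in the original equation:
  v = 7: √(25) = 5, while v - 2 = 5 — valid.
  v = -1: √(9) = 3, while v - 2 = -3 — extraneous.

v = 7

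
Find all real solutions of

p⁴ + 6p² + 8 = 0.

No real solutions.

Let u = p². The equation becomes u² + 6u + 8 = 0.
Factor: (u + 4)(u + 2) = 0, so u = -4 or u = -2.
p² = -4 < 0 has no real solution.
p² = -2 < 0 has no real solution.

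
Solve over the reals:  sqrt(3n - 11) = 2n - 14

n = 9

Square both sides: 3n - 11 = (2n - 14)^2.
Expand and rearrange: 4n^2 - 59n + 207 = 0.
Solving gives n = 9 or n = 5.75.
Check each candidate in the original equation:
  n = 9: sqrt(16) = 4, while 2n - 14 = 4 — valid.
  n = 5.75: sqrt(6.25) = 2.5, while 2n - 14 = -2.5 — extraneous.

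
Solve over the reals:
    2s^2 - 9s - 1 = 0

Discriminant: (-9)^2 - 4*2*(-1) = 89.
Quadratic formula: s = (9 +/- sqrt(89)) / 4.
So s = 9/4 + sqrt(89)/4 ~= 4.6085 or s = 9/4 - sqrt(89)/4 ~= -0.1085.

s = -0.1085 or s = 4.6085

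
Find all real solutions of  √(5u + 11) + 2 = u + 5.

Isolate the radical: √(5u + 11) = u + 3.
Square both sides: 5u + 11 = (u + 3)².
Expand and rearrange: u² + u - 2 = 0.
Solving gives u = 1 or u = -2.
Check each candidate in the original equation:
  u = 1: √(16) = 4, while u + 3 = 4 — valid.
  u = -2: √(1) = 1, while u + 3 = 1 — valid.

u = -2 or u = 1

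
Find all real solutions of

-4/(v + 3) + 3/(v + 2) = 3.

v = -3.8685 or v = -1.4648

Multiply both sides by (v + 3)(v + 2):
-4(v + 2) + 3(v + 3) = 3(v + 3)(v + 2).
Expand and collect terms: 3v² + 16v + 17 = 0.
By the quadratic formula, v = (-16 ± √52) / 6, so v ≈ -1.4648 or v ≈ -3.8685.
Neither value makes a denominator zero (v ≠ -3, v ≠ -2), so both are valid.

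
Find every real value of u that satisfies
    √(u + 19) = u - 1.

Square both sides: u + 19 = (u - 1)².
Expand and rearrange: u² - 3u - 18 = 0.
Solving gives u = 6 or u = -3.
Check each candidate in the original equation:
  u = 6: √(25) = 5, while u - 1 = 5 — valid.
  u = -3: √(16) = 4, while u - 1 = -4 — extraneous.

u = 6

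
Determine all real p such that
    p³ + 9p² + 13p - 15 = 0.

p = -6.7417 or p = -3 or p = 0.7417

Possible rational roots are divisors of -15. Testing p = -3 gives 0, so (p + 3) is a factor.
Divide: p³ + 9p² + 13p - 15 = (p + 3)(p² + 6p - 5).
Apply the quadratic formula to p² + 6p - 5 = 0: p = (-6 ± √56)/2, i.e. p ≈ 0.7417 or p ≈ -6.7417.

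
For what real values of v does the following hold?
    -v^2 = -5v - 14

v = -2 or v = 7

Bring every term to one side: -v^2 + 5v + 14 = 0.
Factor: -1(v - 7)(v + 2) = 0.
So v = 7 or v = -2.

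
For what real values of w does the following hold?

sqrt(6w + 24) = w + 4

Square both sides: 6w + 24 = (w + 4)^2.
Expand and rearrange: w^2 + 2w - 8 = 0.
Solving gives w = 2 or w = -4.
Check each candidate in the original equation:
  w = 2: sqrt(36) = 6, while w + 4 = 6 — valid.
  w = -4: sqrt(0) = 0, while w + 4 = 0 — valid.

w = -4 or w = 2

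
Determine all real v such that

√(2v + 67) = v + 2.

Square both sides: 2v + 67 = (v + 2)².
Expand and rearrange: v² + 2v - 63 = 0.
Solving gives v = 7 or v = -9.
Check each candidate in the original equation:
  v = 7: √(81) = 9, while v + 2 = 9 — valid.
  v = -9: √(49) = 7, while v + 2 = -7 — extraneous.

v = 7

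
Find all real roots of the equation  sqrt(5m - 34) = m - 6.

Square both sides: 5m - 34 = (m - 6)^2.
Expand and rearrange: m^2 - 17m + 70 = 0.
Solving gives m = 10 or m = 7.
Check each candidate in the original equation:
  m = 10: sqrt(16) = 4, while m - 6 = 4 — valid.
  m = 7: sqrt(1) = 1, while m - 6 = 1 — valid.

m = 7 or m = 10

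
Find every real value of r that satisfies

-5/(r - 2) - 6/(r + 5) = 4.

Multiply both sides by (r - 2)(r + 5):
-5(r + 5) - 6(r - 2) = 4(r - 2)(r + 5).
Expand and collect terms: 4r² + 23r - 27 = 0.
Factor or apply the quadratic formula: r = 1 or r = -6.75.
Neither value makes a denominator zero (r ≠ 2, r ≠ -5), so both are valid.

r = -6.75 or r = 1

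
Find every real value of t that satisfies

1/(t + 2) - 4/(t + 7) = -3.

t = -5.5275 or t = -2.4725

Multiply both sides by (t + 2)(t + 7):
(t + 7) - 4(t + 2) = -3(t + 2)(t + 7).
Expand and collect terms: -3t² - 24t - 41 = 0.
By the quadratic formula, t = (24 ± √84) / -6, so t ≈ -5.5275 or t ≈ -2.4725.
Neither value makes a denominator zero (t ≠ -2, t ≠ -7), so both are valid.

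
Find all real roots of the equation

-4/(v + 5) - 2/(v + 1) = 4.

v = -6.1085 or v = -1.3915

Multiply both sides by (v + 5)(v + 1):
-4(v + 1) - 2(v + 5) = 4(v + 5)(v + 1).
Expand and collect terms: 4v^2 + 30v + 34 = 0.
By the quadratic formula, v = (-30 +/- sqrt(356)) / 8, so v ~= -1.3915 or v ~= -6.1085.
Neither value makes a denominator zero (v != -5, v != -1), so both are valid.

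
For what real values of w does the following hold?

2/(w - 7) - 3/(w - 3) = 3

w = 2.1202 or w = 7.5465

Multiply both sides by (w - 7)(w - 3):
2(w - 3) - 3(w - 7) = 3(w - 7)(w - 3).
Expand and collect terms: 3w^2 - 29w + 48 = 0.
By the quadratic formula, w = (29 +/- sqrt(265)) / 6, so w ~= 7.5465 or w ~= 2.1202.
Neither value makes a denominator zero (w != 7, w != 3), so both are valid.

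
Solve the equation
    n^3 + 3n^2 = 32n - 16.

Rearrange: n^3 + 3n^2 - 32n + 16 = 0.
Possible rational roots are divisors of 16. Testing n = 4 gives 0, so (n - 4) is a factor.
Divide: n^3 + 3n^2 - 32n + 16 = (n - 4)(n^2 + 7n - 4).
Apply the quadratic formula to n^2 + 7n - 4 = 0: n = (-7 +/- sqrt(65))/2, i.e. n ~= 0.5311 or n ~= -7.5311.

n = -7.5311 or n = 0.5311 or n = 4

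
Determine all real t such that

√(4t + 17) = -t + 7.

t = 2

Square both sides: 4t + 17 = (-t + 7)².
Expand and rearrange: t² - 18t + 32 = 0.
Solving gives t = 16 or t = 2.
Check each candidate in the original equation:
  t = 16: √(81) = 9, while -t + 7 = -9 — extraneous.
  t = 2: √(25) = 5, while -t + 7 = 5 — valid.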